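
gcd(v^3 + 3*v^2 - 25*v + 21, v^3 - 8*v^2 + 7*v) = v - 1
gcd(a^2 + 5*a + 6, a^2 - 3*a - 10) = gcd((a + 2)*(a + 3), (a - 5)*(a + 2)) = a + 2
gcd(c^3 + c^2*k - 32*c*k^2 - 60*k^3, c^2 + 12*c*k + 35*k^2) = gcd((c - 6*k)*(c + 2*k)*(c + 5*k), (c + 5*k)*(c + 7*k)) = c + 5*k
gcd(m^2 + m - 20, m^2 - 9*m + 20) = m - 4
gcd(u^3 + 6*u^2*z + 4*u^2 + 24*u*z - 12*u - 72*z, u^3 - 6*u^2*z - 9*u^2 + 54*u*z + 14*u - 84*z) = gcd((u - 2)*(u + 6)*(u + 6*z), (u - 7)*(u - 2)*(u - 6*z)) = u - 2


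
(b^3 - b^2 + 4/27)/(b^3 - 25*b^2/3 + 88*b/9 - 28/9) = (b + 1/3)/(b - 7)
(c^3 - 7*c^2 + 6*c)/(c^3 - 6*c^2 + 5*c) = (c - 6)/(c - 5)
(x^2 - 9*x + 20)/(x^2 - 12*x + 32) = (x - 5)/(x - 8)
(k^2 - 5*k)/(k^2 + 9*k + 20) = k*(k - 5)/(k^2 + 9*k + 20)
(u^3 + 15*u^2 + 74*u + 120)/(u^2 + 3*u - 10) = (u^2 + 10*u + 24)/(u - 2)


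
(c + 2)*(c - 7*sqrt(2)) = c^2 - 7*sqrt(2)*c + 2*c - 14*sqrt(2)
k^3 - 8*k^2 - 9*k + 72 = (k - 8)*(k - 3)*(k + 3)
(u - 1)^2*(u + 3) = u^3 + u^2 - 5*u + 3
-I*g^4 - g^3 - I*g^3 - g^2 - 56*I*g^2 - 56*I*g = g*(g - 8*I)*(g + 7*I)*(-I*g - I)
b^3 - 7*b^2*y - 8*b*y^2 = b*(b - 8*y)*(b + y)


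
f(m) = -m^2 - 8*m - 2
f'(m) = -2*m - 8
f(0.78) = -8.85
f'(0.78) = -9.56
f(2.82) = -32.51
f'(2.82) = -13.64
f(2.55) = -28.90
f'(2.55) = -13.10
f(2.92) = -33.89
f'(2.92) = -13.84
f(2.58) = -29.30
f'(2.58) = -13.16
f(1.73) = -18.83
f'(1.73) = -11.46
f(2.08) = -22.97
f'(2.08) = -12.16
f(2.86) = -33.06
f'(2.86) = -13.72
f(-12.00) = -50.00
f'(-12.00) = 16.00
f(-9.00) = -11.00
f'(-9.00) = 10.00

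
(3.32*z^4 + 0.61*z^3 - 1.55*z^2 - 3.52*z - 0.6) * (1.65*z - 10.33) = 5.478*z^5 - 33.2891*z^4 - 8.8588*z^3 + 10.2035*z^2 + 35.3716*z + 6.198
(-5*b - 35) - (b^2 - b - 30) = -b^2 - 4*b - 5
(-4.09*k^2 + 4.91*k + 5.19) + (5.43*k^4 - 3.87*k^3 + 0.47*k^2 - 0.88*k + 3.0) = 5.43*k^4 - 3.87*k^3 - 3.62*k^2 + 4.03*k + 8.19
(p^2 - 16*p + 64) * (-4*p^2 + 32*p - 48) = -4*p^4 + 96*p^3 - 816*p^2 + 2816*p - 3072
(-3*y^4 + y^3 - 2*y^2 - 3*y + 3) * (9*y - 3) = -27*y^5 + 18*y^4 - 21*y^3 - 21*y^2 + 36*y - 9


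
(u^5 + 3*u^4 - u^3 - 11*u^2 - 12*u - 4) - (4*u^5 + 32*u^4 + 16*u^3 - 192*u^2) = -3*u^5 - 29*u^4 - 17*u^3 + 181*u^2 - 12*u - 4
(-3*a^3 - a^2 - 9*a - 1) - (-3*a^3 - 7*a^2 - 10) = 6*a^2 - 9*a + 9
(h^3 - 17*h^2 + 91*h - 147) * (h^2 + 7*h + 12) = h^5 - 10*h^4 - 16*h^3 + 286*h^2 + 63*h - 1764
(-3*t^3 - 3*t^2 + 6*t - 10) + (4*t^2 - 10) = -3*t^3 + t^2 + 6*t - 20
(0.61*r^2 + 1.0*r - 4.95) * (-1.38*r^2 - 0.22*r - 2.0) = -0.8418*r^4 - 1.5142*r^3 + 5.391*r^2 - 0.911*r + 9.9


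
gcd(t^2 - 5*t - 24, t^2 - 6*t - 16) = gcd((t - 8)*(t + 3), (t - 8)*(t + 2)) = t - 8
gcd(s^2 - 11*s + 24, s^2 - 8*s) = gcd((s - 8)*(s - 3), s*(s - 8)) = s - 8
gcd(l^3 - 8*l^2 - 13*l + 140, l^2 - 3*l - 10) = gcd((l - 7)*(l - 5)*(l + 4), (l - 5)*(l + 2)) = l - 5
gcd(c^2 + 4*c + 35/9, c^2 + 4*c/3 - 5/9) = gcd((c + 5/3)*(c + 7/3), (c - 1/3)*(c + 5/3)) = c + 5/3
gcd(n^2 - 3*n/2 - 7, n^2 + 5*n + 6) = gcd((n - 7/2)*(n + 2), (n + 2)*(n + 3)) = n + 2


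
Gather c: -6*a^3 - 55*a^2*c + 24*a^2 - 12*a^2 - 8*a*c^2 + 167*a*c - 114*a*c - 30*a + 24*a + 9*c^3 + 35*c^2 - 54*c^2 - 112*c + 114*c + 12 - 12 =-6*a^3 + 12*a^2 - 6*a + 9*c^3 + c^2*(-8*a - 19) + c*(-55*a^2 + 53*a + 2)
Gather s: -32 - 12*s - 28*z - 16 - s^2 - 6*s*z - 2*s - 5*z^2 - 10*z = -s^2 + s*(-6*z - 14) - 5*z^2 - 38*z - 48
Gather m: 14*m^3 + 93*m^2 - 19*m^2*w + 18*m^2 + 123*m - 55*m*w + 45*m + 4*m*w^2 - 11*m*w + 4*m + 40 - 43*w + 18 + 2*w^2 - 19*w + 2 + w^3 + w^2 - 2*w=14*m^3 + m^2*(111 - 19*w) + m*(4*w^2 - 66*w + 172) + w^3 + 3*w^2 - 64*w + 60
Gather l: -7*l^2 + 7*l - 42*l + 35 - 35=-7*l^2 - 35*l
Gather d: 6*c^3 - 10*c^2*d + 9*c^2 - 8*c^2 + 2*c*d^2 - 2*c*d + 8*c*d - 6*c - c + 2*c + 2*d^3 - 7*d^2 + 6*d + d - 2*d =6*c^3 + c^2 - 5*c + 2*d^3 + d^2*(2*c - 7) + d*(-10*c^2 + 6*c + 5)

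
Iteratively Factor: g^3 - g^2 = (g)*(g^2 - g) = g*(g - 1)*(g)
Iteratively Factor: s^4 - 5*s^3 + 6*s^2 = (s - 3)*(s^3 - 2*s^2) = s*(s - 3)*(s^2 - 2*s) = s*(s - 3)*(s - 2)*(s)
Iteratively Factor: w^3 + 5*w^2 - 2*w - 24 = (w + 3)*(w^2 + 2*w - 8) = (w + 3)*(w + 4)*(w - 2)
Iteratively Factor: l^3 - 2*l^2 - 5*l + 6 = (l - 1)*(l^2 - l - 6) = (l - 1)*(l + 2)*(l - 3)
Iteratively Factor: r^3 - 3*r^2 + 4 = (r + 1)*(r^2 - 4*r + 4) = (r - 2)*(r + 1)*(r - 2)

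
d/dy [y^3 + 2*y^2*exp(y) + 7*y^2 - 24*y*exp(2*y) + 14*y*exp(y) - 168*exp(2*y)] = 2*y^2*exp(y) + 3*y^2 - 48*y*exp(2*y) + 18*y*exp(y) + 14*y - 360*exp(2*y) + 14*exp(y)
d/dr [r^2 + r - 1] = 2*r + 1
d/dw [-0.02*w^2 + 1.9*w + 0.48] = 1.9 - 0.04*w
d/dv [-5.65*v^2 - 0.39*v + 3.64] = -11.3*v - 0.39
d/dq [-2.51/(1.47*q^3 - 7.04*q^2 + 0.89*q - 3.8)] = (11.0691*q^2 - 35.3408*q + 2.2339)/(1.47*q^3 - 7.04*q^2 + 0.89*q - 3.8)^2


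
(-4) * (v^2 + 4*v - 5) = -4*v^2 - 16*v + 20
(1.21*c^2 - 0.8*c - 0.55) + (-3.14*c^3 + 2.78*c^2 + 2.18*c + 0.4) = -3.14*c^3 + 3.99*c^2 + 1.38*c - 0.15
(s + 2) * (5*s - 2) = 5*s^2 + 8*s - 4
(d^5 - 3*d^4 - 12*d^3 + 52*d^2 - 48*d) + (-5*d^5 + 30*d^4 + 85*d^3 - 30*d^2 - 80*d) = -4*d^5 + 27*d^4 + 73*d^3 + 22*d^2 - 128*d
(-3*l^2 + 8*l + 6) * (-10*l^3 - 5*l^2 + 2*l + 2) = 30*l^5 - 65*l^4 - 106*l^3 - 20*l^2 + 28*l + 12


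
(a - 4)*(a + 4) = a^2 - 16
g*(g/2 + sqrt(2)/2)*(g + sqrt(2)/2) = g^3/2 + 3*sqrt(2)*g^2/4 + g/2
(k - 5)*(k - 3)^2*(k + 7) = k^4 - 4*k^3 - 38*k^2 + 228*k - 315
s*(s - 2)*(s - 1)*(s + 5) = s^4 + 2*s^3 - 13*s^2 + 10*s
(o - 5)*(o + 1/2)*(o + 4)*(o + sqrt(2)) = o^4 - o^3/2 + sqrt(2)*o^3 - 41*o^2/2 - sqrt(2)*o^2/2 - 41*sqrt(2)*o/2 - 10*o - 10*sqrt(2)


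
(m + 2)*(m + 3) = m^2 + 5*m + 6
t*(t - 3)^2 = t^3 - 6*t^2 + 9*t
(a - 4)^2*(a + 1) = a^3 - 7*a^2 + 8*a + 16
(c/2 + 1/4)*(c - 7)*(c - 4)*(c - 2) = c^4/2 - 25*c^3/4 + 87*c^2/4 - 31*c/2 - 14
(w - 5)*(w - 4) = w^2 - 9*w + 20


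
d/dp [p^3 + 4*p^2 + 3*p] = 3*p^2 + 8*p + 3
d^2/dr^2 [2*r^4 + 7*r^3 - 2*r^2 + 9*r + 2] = 24*r^2 + 42*r - 4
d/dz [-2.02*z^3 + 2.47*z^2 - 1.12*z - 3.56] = -6.06*z^2 + 4.94*z - 1.12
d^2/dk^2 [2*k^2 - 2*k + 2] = 4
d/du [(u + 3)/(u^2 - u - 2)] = (u^2 - u - (u + 3)*(2*u - 1) - 2)/(-u^2 + u + 2)^2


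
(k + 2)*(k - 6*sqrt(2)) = k^2 - 6*sqrt(2)*k + 2*k - 12*sqrt(2)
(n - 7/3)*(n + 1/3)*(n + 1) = n^3 - n^2 - 25*n/9 - 7/9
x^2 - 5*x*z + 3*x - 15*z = (x + 3)*(x - 5*z)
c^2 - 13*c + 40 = (c - 8)*(c - 5)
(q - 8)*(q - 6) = q^2 - 14*q + 48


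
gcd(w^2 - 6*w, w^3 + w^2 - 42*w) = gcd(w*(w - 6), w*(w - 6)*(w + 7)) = w^2 - 6*w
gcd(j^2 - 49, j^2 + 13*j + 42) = j + 7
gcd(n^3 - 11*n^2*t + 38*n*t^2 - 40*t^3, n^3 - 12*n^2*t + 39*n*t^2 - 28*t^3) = -n + 4*t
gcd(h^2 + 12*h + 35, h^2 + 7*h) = h + 7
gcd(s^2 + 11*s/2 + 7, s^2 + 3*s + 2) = s + 2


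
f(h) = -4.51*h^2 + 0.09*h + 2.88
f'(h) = 0.09 - 9.02*h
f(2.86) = -33.75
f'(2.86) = -25.71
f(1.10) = -2.48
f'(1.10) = -9.83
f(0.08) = 2.86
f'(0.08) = -0.63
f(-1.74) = -10.93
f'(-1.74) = 15.78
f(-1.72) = -10.62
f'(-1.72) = 15.60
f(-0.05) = 2.86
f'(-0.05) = 0.54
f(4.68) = -95.48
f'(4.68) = -42.12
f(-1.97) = -14.80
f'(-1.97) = 17.86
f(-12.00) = -647.64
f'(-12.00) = 108.33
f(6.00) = -158.94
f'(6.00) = -54.03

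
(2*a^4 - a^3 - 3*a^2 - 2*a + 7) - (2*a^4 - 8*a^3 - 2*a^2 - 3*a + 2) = 7*a^3 - a^2 + a + 5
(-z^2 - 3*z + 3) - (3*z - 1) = -z^2 - 6*z + 4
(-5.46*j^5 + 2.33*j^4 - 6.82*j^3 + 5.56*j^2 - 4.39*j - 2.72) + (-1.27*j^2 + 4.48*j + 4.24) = -5.46*j^5 + 2.33*j^4 - 6.82*j^3 + 4.29*j^2 + 0.0900000000000007*j + 1.52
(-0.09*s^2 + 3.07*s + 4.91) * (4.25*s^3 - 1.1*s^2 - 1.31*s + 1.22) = -0.3825*s^5 + 13.1465*s^4 + 17.6084*s^3 - 9.5325*s^2 - 2.6867*s + 5.9902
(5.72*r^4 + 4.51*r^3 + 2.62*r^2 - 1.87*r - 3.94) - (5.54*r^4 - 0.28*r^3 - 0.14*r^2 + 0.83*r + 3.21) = 0.18*r^4 + 4.79*r^3 + 2.76*r^2 - 2.7*r - 7.15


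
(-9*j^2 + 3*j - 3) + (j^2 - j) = -8*j^2 + 2*j - 3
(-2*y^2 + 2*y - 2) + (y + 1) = -2*y^2 + 3*y - 1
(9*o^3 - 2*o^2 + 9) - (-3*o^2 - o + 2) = 9*o^3 + o^2 + o + 7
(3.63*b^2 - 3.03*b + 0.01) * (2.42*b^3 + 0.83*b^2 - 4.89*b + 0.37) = 8.7846*b^5 - 4.3197*b^4 - 20.2414*b^3 + 16.1681*b^2 - 1.17*b + 0.0037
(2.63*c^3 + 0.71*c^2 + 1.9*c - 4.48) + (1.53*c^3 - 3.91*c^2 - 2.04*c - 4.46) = 4.16*c^3 - 3.2*c^2 - 0.14*c - 8.94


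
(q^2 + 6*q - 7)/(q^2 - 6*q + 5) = (q + 7)/(q - 5)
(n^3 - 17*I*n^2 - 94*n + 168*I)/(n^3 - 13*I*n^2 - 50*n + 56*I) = (n - 6*I)/(n - 2*I)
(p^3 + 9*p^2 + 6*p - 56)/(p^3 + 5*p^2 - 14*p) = (p + 4)/p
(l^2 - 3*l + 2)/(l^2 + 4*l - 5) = (l - 2)/(l + 5)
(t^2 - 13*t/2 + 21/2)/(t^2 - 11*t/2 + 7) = (t - 3)/(t - 2)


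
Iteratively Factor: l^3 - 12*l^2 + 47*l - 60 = (l - 4)*(l^2 - 8*l + 15) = (l - 4)*(l - 3)*(l - 5)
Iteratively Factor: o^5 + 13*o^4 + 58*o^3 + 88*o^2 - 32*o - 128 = (o + 4)*(o^4 + 9*o^3 + 22*o^2 - 32) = (o + 4)^2*(o^3 + 5*o^2 + 2*o - 8) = (o + 4)^3*(o^2 + o - 2) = (o + 2)*(o + 4)^3*(o - 1)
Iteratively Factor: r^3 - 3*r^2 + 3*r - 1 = (r - 1)*(r^2 - 2*r + 1) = (r - 1)^2*(r - 1)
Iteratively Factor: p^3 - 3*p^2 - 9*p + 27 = (p + 3)*(p^2 - 6*p + 9) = (p - 3)*(p + 3)*(p - 3)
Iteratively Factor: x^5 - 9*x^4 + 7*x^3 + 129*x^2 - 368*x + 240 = (x - 3)*(x^4 - 6*x^3 - 11*x^2 + 96*x - 80) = (x - 3)*(x - 1)*(x^3 - 5*x^2 - 16*x + 80) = (x - 3)*(x - 1)*(x + 4)*(x^2 - 9*x + 20) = (x - 4)*(x - 3)*(x - 1)*(x + 4)*(x - 5)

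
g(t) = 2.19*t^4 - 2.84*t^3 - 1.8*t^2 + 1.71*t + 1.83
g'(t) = 8.76*t^3 - 8.52*t^2 - 3.6*t + 1.71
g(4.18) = 438.68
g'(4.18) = 477.58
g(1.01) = 1.07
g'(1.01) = -1.59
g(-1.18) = 6.22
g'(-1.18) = -20.30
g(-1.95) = 44.37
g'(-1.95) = -88.62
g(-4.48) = 1095.58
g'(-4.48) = -940.82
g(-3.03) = 243.72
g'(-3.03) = -309.29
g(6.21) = 2519.85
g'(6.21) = 1748.66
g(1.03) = 1.04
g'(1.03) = -1.46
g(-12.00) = 50041.47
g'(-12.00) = -16319.25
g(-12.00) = 50041.47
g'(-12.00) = -16319.25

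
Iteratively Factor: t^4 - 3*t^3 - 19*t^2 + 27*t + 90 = (t + 3)*(t^3 - 6*t^2 - t + 30) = (t - 5)*(t + 3)*(t^2 - t - 6) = (t - 5)*(t - 3)*(t + 3)*(t + 2)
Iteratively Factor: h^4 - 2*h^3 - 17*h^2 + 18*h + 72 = (h + 3)*(h^3 - 5*h^2 - 2*h + 24) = (h - 4)*(h + 3)*(h^2 - h - 6) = (h - 4)*(h + 2)*(h + 3)*(h - 3)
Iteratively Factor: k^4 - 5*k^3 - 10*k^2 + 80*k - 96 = (k - 4)*(k^3 - k^2 - 14*k + 24) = (k - 4)*(k - 3)*(k^2 + 2*k - 8) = (k - 4)*(k - 3)*(k + 4)*(k - 2)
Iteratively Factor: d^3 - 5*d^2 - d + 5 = (d + 1)*(d^2 - 6*d + 5) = (d - 1)*(d + 1)*(d - 5)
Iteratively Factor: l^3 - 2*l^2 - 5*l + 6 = (l - 1)*(l^2 - l - 6) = (l - 3)*(l - 1)*(l + 2)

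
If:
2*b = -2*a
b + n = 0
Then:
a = n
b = -n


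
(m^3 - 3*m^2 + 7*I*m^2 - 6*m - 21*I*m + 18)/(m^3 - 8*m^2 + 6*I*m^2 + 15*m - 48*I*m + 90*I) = (m + I)/(m - 5)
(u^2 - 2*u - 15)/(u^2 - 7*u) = (u^2 - 2*u - 15)/(u*(u - 7))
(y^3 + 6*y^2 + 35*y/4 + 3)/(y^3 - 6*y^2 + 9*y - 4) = (y^3 + 6*y^2 + 35*y/4 + 3)/(y^3 - 6*y^2 + 9*y - 4)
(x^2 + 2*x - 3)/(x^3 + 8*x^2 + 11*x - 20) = (x + 3)/(x^2 + 9*x + 20)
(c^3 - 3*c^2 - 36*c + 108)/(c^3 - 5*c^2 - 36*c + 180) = (c - 3)/(c - 5)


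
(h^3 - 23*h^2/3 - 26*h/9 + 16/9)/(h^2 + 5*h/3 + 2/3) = (3*h^2 - 25*h + 8)/(3*(h + 1))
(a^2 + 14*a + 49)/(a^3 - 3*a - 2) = (a^2 + 14*a + 49)/(a^3 - 3*a - 2)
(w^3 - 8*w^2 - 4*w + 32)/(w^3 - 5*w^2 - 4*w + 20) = (w - 8)/(w - 5)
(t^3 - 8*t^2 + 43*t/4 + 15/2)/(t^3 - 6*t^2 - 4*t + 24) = (t^2 - 2*t - 5/4)/(t^2 - 4)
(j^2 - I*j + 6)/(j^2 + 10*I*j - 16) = (j - 3*I)/(j + 8*I)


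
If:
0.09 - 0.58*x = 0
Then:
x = 0.16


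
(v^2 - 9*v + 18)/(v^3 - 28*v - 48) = (v - 3)/(v^2 + 6*v + 8)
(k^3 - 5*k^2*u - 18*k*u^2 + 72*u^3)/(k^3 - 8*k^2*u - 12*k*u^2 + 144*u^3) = (-k + 3*u)/(-k + 6*u)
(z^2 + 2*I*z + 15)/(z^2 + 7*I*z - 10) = (z - 3*I)/(z + 2*I)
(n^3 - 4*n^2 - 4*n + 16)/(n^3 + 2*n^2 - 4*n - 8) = (n - 4)/(n + 2)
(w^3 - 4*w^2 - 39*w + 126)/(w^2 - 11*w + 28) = (w^2 + 3*w - 18)/(w - 4)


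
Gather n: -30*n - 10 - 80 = -30*n - 90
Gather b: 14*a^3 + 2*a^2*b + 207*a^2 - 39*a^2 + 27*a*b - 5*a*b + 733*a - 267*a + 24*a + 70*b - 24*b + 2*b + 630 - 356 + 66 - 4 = 14*a^3 + 168*a^2 + 490*a + b*(2*a^2 + 22*a + 48) + 336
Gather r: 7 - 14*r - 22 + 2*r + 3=-12*r - 12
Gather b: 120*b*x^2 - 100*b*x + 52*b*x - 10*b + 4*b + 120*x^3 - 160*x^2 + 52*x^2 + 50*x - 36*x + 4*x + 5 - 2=b*(120*x^2 - 48*x - 6) + 120*x^3 - 108*x^2 + 18*x + 3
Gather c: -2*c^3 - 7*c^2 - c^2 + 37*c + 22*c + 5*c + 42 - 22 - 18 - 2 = -2*c^3 - 8*c^2 + 64*c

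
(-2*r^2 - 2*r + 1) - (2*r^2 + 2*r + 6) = -4*r^2 - 4*r - 5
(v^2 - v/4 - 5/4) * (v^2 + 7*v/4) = v^4 + 3*v^3/2 - 27*v^2/16 - 35*v/16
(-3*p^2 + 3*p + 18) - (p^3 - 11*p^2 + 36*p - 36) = -p^3 + 8*p^2 - 33*p + 54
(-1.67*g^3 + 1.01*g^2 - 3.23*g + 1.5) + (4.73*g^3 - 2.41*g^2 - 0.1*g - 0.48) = 3.06*g^3 - 1.4*g^2 - 3.33*g + 1.02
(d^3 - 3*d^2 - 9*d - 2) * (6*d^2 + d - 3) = 6*d^5 - 17*d^4 - 60*d^3 - 12*d^2 + 25*d + 6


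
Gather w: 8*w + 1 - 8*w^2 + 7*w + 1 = -8*w^2 + 15*w + 2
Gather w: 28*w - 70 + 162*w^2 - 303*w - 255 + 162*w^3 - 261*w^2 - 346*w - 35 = 162*w^3 - 99*w^2 - 621*w - 360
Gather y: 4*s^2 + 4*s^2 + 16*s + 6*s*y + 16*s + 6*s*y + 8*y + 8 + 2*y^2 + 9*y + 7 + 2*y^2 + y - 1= 8*s^2 + 32*s + 4*y^2 + y*(12*s + 18) + 14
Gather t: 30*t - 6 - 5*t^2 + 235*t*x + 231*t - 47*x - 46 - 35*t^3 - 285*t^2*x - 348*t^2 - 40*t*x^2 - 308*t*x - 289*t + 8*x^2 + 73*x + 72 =-35*t^3 + t^2*(-285*x - 353) + t*(-40*x^2 - 73*x - 28) + 8*x^2 + 26*x + 20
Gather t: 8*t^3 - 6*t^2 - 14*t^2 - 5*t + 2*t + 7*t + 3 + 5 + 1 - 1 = 8*t^3 - 20*t^2 + 4*t + 8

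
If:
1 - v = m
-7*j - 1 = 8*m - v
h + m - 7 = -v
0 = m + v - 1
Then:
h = 6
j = 9*v/7 - 9/7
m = 1 - v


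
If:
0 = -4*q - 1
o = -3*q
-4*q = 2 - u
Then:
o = 3/4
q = -1/4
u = 1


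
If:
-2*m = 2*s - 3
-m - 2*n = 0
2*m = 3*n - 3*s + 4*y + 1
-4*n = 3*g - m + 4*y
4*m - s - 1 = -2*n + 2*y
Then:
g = -2/9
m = 17/15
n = -17/30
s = 11/30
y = 61/60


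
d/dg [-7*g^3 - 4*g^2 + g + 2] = -21*g^2 - 8*g + 1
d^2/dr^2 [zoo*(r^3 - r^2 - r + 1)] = zoo*(r + 1)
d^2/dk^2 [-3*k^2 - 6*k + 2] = -6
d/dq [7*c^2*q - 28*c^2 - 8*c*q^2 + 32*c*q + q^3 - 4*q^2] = 7*c^2 - 16*c*q + 32*c + 3*q^2 - 8*q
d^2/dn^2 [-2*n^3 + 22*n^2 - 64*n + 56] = 44 - 12*n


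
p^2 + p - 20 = (p - 4)*(p + 5)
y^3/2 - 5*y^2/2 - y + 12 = (y/2 + 1)*(y - 4)*(y - 3)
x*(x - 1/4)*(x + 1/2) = x^3 + x^2/4 - x/8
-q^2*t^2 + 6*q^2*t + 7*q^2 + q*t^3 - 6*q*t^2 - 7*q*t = (-q + t)*(t - 7)*(q*t + q)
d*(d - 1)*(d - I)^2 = d^4 - d^3 - 2*I*d^3 - d^2 + 2*I*d^2 + d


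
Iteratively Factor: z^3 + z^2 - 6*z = (z + 3)*(z^2 - 2*z) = z*(z + 3)*(z - 2)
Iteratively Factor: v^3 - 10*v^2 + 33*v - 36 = (v - 3)*(v^2 - 7*v + 12) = (v - 4)*(v - 3)*(v - 3)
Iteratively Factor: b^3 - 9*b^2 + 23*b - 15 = (b - 5)*(b^2 - 4*b + 3) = (b - 5)*(b - 1)*(b - 3)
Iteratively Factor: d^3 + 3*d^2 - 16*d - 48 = (d - 4)*(d^2 + 7*d + 12) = (d - 4)*(d + 4)*(d + 3)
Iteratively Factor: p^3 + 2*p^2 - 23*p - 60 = (p - 5)*(p^2 + 7*p + 12) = (p - 5)*(p + 4)*(p + 3)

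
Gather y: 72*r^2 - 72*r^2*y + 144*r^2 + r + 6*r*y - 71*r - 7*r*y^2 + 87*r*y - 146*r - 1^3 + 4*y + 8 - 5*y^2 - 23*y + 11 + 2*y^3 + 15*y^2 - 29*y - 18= 216*r^2 - 216*r + 2*y^3 + y^2*(10 - 7*r) + y*(-72*r^2 + 93*r - 48)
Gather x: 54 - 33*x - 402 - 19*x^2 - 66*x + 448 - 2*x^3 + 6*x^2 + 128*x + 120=-2*x^3 - 13*x^2 + 29*x + 220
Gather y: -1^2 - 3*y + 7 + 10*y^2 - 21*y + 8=10*y^2 - 24*y + 14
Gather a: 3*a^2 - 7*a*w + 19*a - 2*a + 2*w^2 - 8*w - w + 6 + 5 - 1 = 3*a^2 + a*(17 - 7*w) + 2*w^2 - 9*w + 10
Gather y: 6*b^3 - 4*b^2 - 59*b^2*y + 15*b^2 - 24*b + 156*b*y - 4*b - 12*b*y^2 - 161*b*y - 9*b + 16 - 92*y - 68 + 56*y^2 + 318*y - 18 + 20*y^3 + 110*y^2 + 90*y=6*b^3 + 11*b^2 - 37*b + 20*y^3 + y^2*(166 - 12*b) + y*(-59*b^2 - 5*b + 316) - 70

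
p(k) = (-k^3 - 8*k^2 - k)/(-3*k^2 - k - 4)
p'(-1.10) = -1.03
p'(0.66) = 1.54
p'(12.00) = 0.34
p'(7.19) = 0.37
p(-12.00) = -1.39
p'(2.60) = 0.63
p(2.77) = 2.87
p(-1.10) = 1.11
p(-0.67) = 0.56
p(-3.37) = 1.42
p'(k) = (6*k + 1)*(-k^3 - 8*k^2 - k)/(-3*k^2 - k - 4)^2 + (-3*k^2 - 16*k - 1)/(-3*k^2 - k - 4)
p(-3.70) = 1.33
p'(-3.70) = 0.27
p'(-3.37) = 0.24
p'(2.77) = 0.60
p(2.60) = 2.76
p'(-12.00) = 0.34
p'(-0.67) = -1.43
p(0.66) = 0.74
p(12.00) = 6.46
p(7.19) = 4.77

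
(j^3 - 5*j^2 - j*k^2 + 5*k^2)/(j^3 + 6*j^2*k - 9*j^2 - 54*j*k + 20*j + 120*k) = (j^2 - k^2)/(j^2 + 6*j*k - 4*j - 24*k)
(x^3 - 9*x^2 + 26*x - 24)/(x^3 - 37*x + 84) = (x - 2)/(x + 7)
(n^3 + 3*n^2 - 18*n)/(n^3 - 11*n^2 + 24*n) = (n + 6)/(n - 8)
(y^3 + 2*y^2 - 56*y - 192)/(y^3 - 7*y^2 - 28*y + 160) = (y^2 + 10*y + 24)/(y^2 + y - 20)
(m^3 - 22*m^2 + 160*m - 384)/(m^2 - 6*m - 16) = (m^2 - 14*m + 48)/(m + 2)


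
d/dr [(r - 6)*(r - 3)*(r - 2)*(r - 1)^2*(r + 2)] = 6*r^5 - 55*r^4 + 132*r^3 - 3*r^2 - 260*r + 180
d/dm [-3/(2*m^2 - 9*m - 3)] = 3*(4*m - 9)/(-2*m^2 + 9*m + 3)^2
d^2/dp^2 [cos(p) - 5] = -cos(p)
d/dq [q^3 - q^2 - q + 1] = 3*q^2 - 2*q - 1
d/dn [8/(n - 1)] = -8/(n - 1)^2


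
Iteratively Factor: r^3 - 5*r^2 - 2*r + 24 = (r + 2)*(r^2 - 7*r + 12) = (r - 4)*(r + 2)*(r - 3)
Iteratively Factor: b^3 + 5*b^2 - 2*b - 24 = (b + 3)*(b^2 + 2*b - 8) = (b + 3)*(b + 4)*(b - 2)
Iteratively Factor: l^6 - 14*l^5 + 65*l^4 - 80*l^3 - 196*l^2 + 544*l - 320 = (l - 2)*(l^5 - 12*l^4 + 41*l^3 + 2*l^2 - 192*l + 160) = (l - 4)*(l - 2)*(l^4 - 8*l^3 + 9*l^2 + 38*l - 40) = (l - 4)*(l - 2)*(l + 2)*(l^3 - 10*l^2 + 29*l - 20) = (l - 4)^2*(l - 2)*(l + 2)*(l^2 - 6*l + 5) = (l - 4)^2*(l - 2)*(l - 1)*(l + 2)*(l - 5)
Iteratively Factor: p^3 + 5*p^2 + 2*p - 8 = (p - 1)*(p^2 + 6*p + 8) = (p - 1)*(p + 4)*(p + 2)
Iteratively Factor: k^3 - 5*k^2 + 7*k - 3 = (k - 1)*(k^2 - 4*k + 3) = (k - 1)^2*(k - 3)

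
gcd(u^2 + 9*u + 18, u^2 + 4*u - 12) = u + 6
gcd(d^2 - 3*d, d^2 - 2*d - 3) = d - 3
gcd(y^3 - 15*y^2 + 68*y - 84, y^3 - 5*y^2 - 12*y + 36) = y^2 - 8*y + 12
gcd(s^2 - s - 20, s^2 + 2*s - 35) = s - 5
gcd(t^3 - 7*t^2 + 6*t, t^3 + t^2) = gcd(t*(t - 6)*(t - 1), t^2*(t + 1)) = t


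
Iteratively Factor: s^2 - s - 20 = (s - 5)*(s + 4)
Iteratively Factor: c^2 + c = (c + 1)*(c)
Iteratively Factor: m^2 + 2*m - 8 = (m + 4)*(m - 2)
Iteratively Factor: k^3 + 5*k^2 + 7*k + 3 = (k + 1)*(k^2 + 4*k + 3) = (k + 1)*(k + 3)*(k + 1)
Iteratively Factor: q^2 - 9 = (q + 3)*(q - 3)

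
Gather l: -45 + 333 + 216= 504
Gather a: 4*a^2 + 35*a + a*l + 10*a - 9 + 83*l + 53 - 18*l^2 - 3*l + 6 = 4*a^2 + a*(l + 45) - 18*l^2 + 80*l + 50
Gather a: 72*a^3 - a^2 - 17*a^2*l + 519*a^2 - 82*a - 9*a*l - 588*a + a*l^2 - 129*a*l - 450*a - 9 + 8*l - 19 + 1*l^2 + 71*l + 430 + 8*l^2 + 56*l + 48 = 72*a^3 + a^2*(518 - 17*l) + a*(l^2 - 138*l - 1120) + 9*l^2 + 135*l + 450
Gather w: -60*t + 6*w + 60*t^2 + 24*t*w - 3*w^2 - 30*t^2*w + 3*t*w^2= 60*t^2 - 60*t + w^2*(3*t - 3) + w*(-30*t^2 + 24*t + 6)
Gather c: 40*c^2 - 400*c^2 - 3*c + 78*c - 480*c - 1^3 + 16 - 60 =-360*c^2 - 405*c - 45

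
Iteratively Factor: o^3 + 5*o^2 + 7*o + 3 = (o + 3)*(o^2 + 2*o + 1) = (o + 1)*(o + 3)*(o + 1)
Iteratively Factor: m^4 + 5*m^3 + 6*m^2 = (m + 2)*(m^3 + 3*m^2) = m*(m + 2)*(m^2 + 3*m) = m*(m + 2)*(m + 3)*(m)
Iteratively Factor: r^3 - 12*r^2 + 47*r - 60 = (r - 4)*(r^2 - 8*r + 15) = (r - 5)*(r - 4)*(r - 3)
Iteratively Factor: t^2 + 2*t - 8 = (t + 4)*(t - 2)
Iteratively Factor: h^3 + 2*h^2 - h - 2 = (h - 1)*(h^2 + 3*h + 2) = (h - 1)*(h + 1)*(h + 2)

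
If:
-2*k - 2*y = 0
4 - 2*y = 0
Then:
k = -2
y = 2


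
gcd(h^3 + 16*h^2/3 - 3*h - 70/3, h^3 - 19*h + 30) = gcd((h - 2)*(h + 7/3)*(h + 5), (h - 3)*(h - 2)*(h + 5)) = h^2 + 3*h - 10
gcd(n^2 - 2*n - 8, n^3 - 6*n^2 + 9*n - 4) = n - 4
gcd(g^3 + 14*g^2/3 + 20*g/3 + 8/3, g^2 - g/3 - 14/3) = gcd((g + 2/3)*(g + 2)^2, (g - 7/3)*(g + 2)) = g + 2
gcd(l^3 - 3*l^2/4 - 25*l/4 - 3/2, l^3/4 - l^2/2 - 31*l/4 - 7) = 1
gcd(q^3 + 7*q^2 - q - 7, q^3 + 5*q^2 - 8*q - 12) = q + 1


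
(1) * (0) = 0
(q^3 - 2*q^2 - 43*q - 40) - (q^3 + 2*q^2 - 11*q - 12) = -4*q^2 - 32*q - 28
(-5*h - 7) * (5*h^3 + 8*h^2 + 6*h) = -25*h^4 - 75*h^3 - 86*h^2 - 42*h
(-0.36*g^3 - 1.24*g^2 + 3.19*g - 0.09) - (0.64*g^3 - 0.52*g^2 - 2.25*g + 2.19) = -1.0*g^3 - 0.72*g^2 + 5.44*g - 2.28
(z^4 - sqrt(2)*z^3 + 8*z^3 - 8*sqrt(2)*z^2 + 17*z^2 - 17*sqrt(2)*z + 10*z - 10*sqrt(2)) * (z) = z^5 - sqrt(2)*z^4 + 8*z^4 - 8*sqrt(2)*z^3 + 17*z^3 - 17*sqrt(2)*z^2 + 10*z^2 - 10*sqrt(2)*z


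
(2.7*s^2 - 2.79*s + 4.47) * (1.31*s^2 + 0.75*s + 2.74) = 3.537*s^4 - 1.6299*s^3 + 11.1612*s^2 - 4.2921*s + 12.2478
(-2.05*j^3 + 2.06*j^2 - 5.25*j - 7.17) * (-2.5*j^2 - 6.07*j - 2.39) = 5.125*j^5 + 7.2935*j^4 + 5.5203*j^3 + 44.8691*j^2 + 56.0694*j + 17.1363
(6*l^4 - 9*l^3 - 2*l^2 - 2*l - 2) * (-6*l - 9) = -36*l^5 + 93*l^3 + 30*l^2 + 30*l + 18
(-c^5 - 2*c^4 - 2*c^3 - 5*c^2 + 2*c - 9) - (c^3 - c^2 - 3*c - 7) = -c^5 - 2*c^4 - 3*c^3 - 4*c^2 + 5*c - 2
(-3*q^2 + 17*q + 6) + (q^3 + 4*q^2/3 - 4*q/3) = q^3 - 5*q^2/3 + 47*q/3 + 6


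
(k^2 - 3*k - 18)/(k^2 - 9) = (k - 6)/(k - 3)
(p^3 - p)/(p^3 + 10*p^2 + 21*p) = (p^2 - 1)/(p^2 + 10*p + 21)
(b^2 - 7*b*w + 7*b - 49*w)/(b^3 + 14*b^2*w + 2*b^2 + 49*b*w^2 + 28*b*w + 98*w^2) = (b^2 - 7*b*w + 7*b - 49*w)/(b^3 + 14*b^2*w + 2*b^2 + 49*b*w^2 + 28*b*w + 98*w^2)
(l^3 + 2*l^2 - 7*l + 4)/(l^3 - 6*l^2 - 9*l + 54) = (l^3 + 2*l^2 - 7*l + 4)/(l^3 - 6*l^2 - 9*l + 54)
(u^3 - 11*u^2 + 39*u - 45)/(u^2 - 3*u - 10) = (u^2 - 6*u + 9)/(u + 2)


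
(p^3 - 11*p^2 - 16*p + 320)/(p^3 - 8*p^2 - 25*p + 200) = (p - 8)/(p - 5)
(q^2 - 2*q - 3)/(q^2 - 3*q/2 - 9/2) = 2*(q + 1)/(2*q + 3)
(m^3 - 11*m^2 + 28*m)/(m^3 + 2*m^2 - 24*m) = (m - 7)/(m + 6)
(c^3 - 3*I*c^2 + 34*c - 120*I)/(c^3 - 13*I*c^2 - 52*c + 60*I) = (c^2 + 2*I*c + 24)/(c^2 - 8*I*c - 12)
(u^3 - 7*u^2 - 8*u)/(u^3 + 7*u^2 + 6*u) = (u - 8)/(u + 6)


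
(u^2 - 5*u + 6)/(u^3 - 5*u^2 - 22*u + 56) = (u - 3)/(u^2 - 3*u - 28)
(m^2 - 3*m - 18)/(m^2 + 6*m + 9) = (m - 6)/(m + 3)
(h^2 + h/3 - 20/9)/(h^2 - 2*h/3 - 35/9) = (3*h - 4)/(3*h - 7)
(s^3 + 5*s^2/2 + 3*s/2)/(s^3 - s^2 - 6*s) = (s^2 + 5*s/2 + 3/2)/(s^2 - s - 6)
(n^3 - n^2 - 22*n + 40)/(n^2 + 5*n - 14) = (n^2 + n - 20)/(n + 7)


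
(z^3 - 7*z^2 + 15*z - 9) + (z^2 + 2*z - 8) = z^3 - 6*z^2 + 17*z - 17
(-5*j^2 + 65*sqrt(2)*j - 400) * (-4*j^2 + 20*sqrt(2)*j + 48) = 20*j^4 - 360*sqrt(2)*j^3 + 3960*j^2 - 4880*sqrt(2)*j - 19200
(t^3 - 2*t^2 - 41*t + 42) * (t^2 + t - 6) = t^5 - t^4 - 49*t^3 + 13*t^2 + 288*t - 252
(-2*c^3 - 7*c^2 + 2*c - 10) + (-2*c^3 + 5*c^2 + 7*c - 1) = -4*c^3 - 2*c^2 + 9*c - 11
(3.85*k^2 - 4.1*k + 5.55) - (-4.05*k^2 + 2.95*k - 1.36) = 7.9*k^2 - 7.05*k + 6.91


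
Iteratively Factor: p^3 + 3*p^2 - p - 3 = (p + 3)*(p^2 - 1) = (p - 1)*(p + 3)*(p + 1)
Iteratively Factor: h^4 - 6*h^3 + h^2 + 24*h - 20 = (h - 2)*(h^3 - 4*h^2 - 7*h + 10) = (h - 2)*(h + 2)*(h^2 - 6*h + 5) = (h - 5)*(h - 2)*(h + 2)*(h - 1)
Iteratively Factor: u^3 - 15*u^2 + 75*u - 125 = (u - 5)*(u^2 - 10*u + 25) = (u - 5)^2*(u - 5)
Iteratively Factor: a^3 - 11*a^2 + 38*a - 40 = (a - 5)*(a^2 - 6*a + 8) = (a - 5)*(a - 4)*(a - 2)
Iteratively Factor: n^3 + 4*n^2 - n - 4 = (n + 1)*(n^2 + 3*n - 4) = (n - 1)*(n + 1)*(n + 4)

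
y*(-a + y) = -a*y + y^2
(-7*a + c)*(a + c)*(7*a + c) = -49*a^3 - 49*a^2*c + a*c^2 + c^3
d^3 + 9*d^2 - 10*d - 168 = (d - 4)*(d + 6)*(d + 7)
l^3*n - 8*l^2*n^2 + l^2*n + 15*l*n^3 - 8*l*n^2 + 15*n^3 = (l - 5*n)*(l - 3*n)*(l*n + n)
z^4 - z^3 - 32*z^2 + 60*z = z*(z - 5)*(z - 2)*(z + 6)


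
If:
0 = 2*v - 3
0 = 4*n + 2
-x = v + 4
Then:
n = -1/2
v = 3/2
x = -11/2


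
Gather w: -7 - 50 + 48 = -9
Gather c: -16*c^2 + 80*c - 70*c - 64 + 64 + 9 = -16*c^2 + 10*c + 9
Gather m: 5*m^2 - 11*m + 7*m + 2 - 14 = 5*m^2 - 4*m - 12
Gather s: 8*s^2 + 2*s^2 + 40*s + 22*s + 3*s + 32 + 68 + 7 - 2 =10*s^2 + 65*s + 105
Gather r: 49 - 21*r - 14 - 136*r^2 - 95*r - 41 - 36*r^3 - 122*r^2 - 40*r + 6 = -36*r^3 - 258*r^2 - 156*r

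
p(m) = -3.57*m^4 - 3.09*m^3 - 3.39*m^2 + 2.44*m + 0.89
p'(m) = -14.28*m^3 - 9.27*m^2 - 6.78*m + 2.44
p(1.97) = -84.85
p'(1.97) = -156.07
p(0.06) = 1.02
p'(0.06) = 2.00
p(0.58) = 0.16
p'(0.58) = -7.40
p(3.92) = -1070.74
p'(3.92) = -1026.76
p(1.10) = -9.87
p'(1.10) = -35.24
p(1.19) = -13.37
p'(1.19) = -42.82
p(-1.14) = -7.75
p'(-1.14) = 19.28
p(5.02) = -2730.36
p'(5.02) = -2071.71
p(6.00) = -5400.67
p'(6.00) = -3456.44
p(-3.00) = -242.68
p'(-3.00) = 324.91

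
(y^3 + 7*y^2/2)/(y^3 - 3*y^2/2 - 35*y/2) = y/(y - 5)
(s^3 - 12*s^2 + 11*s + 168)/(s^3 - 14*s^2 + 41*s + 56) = (s + 3)/(s + 1)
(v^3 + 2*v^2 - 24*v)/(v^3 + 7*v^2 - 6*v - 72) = v*(v - 4)/(v^2 + v - 12)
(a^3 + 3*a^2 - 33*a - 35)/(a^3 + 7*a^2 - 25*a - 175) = (a + 1)/(a + 5)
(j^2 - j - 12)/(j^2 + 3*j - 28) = (j + 3)/(j + 7)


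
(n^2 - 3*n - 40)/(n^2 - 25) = (n - 8)/(n - 5)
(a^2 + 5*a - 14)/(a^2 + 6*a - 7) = (a - 2)/(a - 1)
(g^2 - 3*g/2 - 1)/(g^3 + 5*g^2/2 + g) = (g - 2)/(g*(g + 2))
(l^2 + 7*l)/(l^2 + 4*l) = (l + 7)/(l + 4)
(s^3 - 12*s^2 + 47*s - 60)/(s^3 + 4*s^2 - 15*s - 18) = (s^2 - 9*s + 20)/(s^2 + 7*s + 6)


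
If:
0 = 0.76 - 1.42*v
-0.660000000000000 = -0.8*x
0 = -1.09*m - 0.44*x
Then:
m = -0.33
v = 0.54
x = 0.82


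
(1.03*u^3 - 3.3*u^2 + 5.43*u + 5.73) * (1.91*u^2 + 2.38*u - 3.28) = 1.9673*u^5 - 3.8516*u^4 - 0.861099999999999*u^3 + 34.6917*u^2 - 4.173*u - 18.7944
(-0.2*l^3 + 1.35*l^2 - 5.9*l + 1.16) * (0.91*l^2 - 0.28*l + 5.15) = -0.182*l^5 + 1.2845*l^4 - 6.777*l^3 + 9.6601*l^2 - 30.7098*l + 5.974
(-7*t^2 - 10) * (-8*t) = 56*t^3 + 80*t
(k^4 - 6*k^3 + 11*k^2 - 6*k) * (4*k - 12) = 4*k^5 - 36*k^4 + 116*k^3 - 156*k^2 + 72*k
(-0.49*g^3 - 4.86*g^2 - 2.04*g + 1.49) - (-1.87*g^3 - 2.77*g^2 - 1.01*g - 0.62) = 1.38*g^3 - 2.09*g^2 - 1.03*g + 2.11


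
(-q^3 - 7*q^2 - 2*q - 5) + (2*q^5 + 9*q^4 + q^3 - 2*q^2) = 2*q^5 + 9*q^4 - 9*q^2 - 2*q - 5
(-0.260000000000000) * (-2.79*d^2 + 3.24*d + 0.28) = 0.7254*d^2 - 0.8424*d - 0.0728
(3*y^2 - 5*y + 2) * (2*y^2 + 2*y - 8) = 6*y^4 - 4*y^3 - 30*y^2 + 44*y - 16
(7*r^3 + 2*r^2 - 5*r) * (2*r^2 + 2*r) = 14*r^5 + 18*r^4 - 6*r^3 - 10*r^2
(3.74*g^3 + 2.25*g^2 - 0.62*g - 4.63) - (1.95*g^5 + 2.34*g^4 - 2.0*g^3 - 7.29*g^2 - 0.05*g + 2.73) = -1.95*g^5 - 2.34*g^4 + 5.74*g^3 + 9.54*g^2 - 0.57*g - 7.36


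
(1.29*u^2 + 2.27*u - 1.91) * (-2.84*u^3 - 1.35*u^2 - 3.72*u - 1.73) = -3.6636*u^5 - 8.1883*u^4 - 2.4389*u^3 - 8.0976*u^2 + 3.1781*u + 3.3043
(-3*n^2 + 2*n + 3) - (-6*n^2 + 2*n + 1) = 3*n^2 + 2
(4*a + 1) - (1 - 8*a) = 12*a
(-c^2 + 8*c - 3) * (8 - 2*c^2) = 2*c^4 - 16*c^3 - 2*c^2 + 64*c - 24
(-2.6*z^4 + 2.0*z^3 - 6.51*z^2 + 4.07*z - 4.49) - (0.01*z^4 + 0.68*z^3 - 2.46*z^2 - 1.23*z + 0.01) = -2.61*z^4 + 1.32*z^3 - 4.05*z^2 + 5.3*z - 4.5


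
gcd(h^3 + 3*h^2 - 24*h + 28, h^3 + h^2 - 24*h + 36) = h - 2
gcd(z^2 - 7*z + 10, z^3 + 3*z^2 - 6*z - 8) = z - 2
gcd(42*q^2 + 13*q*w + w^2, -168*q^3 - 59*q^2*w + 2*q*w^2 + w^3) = 7*q + w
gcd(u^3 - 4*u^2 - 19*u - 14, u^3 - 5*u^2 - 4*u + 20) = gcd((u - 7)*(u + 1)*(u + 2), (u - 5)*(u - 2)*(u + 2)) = u + 2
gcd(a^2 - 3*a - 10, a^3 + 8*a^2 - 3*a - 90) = 1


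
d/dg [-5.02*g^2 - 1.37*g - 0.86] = -10.04*g - 1.37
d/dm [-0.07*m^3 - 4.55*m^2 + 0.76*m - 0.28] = -0.21*m^2 - 9.1*m + 0.76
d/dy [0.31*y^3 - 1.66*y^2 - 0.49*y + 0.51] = 0.93*y^2 - 3.32*y - 0.49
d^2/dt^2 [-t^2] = -2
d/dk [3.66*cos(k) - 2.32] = -3.66*sin(k)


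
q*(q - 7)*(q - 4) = q^3 - 11*q^2 + 28*q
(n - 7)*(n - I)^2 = n^3 - 7*n^2 - 2*I*n^2 - n + 14*I*n + 7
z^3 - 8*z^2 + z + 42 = (z - 7)*(z - 3)*(z + 2)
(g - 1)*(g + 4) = g^2 + 3*g - 4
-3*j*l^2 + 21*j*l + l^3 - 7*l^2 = l*(-3*j + l)*(l - 7)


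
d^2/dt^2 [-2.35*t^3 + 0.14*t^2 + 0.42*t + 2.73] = 0.28 - 14.1*t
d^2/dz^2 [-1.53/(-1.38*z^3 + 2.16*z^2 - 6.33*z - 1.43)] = ((6.6096 - 12.6684*z)*(1.38*z^3 - 2.16*z^2 + 6.33*z + 1.43) + 1.53*(4.14*z^2 - 4.32*z + 6.33)*(8.28*z^2 - 8.64*z + 12.66))/(1.38*z^3 - 2.16*z^2 + 6.33*z + 1.43)^3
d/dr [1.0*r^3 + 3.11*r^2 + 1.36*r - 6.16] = 3.0*r^2 + 6.22*r + 1.36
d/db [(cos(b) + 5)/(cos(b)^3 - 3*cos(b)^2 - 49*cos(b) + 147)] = (-57*cos(b)/2 + 6*cos(2*b) + cos(3*b)/2 - 386)*sin(b)/(cos(b)^3 - 3*cos(b)^2 - 49*cos(b) + 147)^2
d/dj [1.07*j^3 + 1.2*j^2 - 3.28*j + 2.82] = 3.21*j^2 + 2.4*j - 3.28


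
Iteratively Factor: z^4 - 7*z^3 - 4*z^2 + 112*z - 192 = (z - 4)*(z^3 - 3*z^2 - 16*z + 48) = (z - 4)*(z - 3)*(z^2 - 16) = (z - 4)^2*(z - 3)*(z + 4)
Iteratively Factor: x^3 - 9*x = (x + 3)*(x^2 - 3*x) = x*(x + 3)*(x - 3)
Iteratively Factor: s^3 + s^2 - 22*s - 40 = (s - 5)*(s^2 + 6*s + 8) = (s - 5)*(s + 2)*(s + 4)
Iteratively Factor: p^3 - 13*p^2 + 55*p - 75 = (p - 3)*(p^2 - 10*p + 25) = (p - 5)*(p - 3)*(p - 5)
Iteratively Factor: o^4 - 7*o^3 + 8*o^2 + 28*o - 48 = (o - 3)*(o^3 - 4*o^2 - 4*o + 16) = (o - 4)*(o - 3)*(o^2 - 4) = (o - 4)*(o - 3)*(o - 2)*(o + 2)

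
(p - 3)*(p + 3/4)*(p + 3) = p^3 + 3*p^2/4 - 9*p - 27/4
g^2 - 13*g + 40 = (g - 8)*(g - 5)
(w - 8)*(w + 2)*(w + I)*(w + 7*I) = w^4 - 6*w^3 + 8*I*w^3 - 23*w^2 - 48*I*w^2 + 42*w - 128*I*w + 112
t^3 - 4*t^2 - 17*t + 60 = (t - 5)*(t - 3)*(t + 4)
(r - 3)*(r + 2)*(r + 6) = r^3 + 5*r^2 - 12*r - 36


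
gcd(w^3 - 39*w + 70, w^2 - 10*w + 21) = 1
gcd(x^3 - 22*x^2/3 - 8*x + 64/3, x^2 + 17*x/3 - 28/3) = x - 4/3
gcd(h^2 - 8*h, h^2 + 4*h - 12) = 1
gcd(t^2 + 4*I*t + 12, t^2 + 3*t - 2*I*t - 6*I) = t - 2*I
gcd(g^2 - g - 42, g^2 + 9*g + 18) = g + 6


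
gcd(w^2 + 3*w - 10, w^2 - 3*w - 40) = w + 5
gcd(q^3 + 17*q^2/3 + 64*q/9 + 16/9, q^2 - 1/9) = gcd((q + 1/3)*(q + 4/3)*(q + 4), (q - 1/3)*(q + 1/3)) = q + 1/3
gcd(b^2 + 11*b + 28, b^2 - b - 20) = b + 4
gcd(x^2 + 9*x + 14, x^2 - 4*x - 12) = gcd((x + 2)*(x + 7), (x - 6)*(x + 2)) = x + 2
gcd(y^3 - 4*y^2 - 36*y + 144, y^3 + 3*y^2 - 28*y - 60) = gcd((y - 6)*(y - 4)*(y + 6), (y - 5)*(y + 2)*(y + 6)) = y + 6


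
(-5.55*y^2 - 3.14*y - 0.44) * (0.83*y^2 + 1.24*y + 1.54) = -4.6065*y^4 - 9.4882*y^3 - 12.8058*y^2 - 5.3812*y - 0.6776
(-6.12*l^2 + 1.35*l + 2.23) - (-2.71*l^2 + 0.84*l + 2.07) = -3.41*l^2 + 0.51*l + 0.16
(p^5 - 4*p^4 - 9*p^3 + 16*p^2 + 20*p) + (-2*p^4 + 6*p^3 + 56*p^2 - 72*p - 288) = p^5 - 6*p^4 - 3*p^3 + 72*p^2 - 52*p - 288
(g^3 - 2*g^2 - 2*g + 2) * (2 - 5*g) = -5*g^4 + 12*g^3 + 6*g^2 - 14*g + 4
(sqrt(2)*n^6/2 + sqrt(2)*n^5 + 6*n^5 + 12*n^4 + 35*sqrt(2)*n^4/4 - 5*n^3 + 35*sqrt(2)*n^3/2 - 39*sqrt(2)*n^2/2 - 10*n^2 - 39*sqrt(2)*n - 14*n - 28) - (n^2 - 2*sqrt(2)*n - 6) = sqrt(2)*n^6/2 + sqrt(2)*n^5 + 6*n^5 + 12*n^4 + 35*sqrt(2)*n^4/4 - 5*n^3 + 35*sqrt(2)*n^3/2 - 39*sqrt(2)*n^2/2 - 11*n^2 - 37*sqrt(2)*n - 14*n - 22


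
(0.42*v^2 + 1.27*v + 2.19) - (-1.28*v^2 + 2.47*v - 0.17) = 1.7*v^2 - 1.2*v + 2.36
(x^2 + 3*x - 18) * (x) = x^3 + 3*x^2 - 18*x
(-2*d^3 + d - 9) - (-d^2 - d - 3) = -2*d^3 + d^2 + 2*d - 6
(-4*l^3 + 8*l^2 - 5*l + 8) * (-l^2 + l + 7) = 4*l^5 - 12*l^4 - 15*l^3 + 43*l^2 - 27*l + 56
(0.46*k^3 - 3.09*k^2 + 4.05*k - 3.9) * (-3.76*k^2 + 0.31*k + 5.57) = -1.7296*k^5 + 11.761*k^4 - 13.6237*k^3 - 1.2918*k^2 + 21.3495*k - 21.723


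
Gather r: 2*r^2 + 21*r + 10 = 2*r^2 + 21*r + 10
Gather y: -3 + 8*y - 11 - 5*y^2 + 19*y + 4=-5*y^2 + 27*y - 10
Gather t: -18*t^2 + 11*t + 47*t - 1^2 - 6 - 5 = -18*t^2 + 58*t - 12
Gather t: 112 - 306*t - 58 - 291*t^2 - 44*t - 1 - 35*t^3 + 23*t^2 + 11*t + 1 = -35*t^3 - 268*t^2 - 339*t + 54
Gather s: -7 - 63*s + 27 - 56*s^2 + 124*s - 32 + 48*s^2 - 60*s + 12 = -8*s^2 + s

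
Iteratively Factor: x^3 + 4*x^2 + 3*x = (x + 1)*(x^2 + 3*x) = (x + 1)*(x + 3)*(x)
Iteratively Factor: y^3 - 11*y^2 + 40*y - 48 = (y - 3)*(y^2 - 8*y + 16) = (y - 4)*(y - 3)*(y - 4)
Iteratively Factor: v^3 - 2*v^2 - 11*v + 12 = (v - 1)*(v^2 - v - 12) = (v - 4)*(v - 1)*(v + 3)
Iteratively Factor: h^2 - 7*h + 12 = (h - 4)*(h - 3)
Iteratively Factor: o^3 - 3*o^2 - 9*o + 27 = (o + 3)*(o^2 - 6*o + 9) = (o - 3)*(o + 3)*(o - 3)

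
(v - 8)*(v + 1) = v^2 - 7*v - 8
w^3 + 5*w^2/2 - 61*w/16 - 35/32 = (w - 5/4)*(w + 1/4)*(w + 7/2)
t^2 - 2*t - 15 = (t - 5)*(t + 3)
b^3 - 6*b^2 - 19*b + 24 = (b - 8)*(b - 1)*(b + 3)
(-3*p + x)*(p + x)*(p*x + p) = -3*p^3*x - 3*p^3 - 2*p^2*x^2 - 2*p^2*x + p*x^3 + p*x^2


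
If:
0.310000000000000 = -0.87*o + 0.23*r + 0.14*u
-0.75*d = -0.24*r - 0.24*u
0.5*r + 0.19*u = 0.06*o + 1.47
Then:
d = 0.200797720797721*u + 0.957492877492877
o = 0.0624406457739791*u + 0.434710351377018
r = 2.99216524216524 - 0.372507122507123*u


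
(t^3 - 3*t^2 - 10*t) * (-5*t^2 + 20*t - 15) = -5*t^5 + 35*t^4 - 25*t^3 - 155*t^2 + 150*t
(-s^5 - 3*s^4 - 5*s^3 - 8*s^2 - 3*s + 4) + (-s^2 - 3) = -s^5 - 3*s^4 - 5*s^3 - 9*s^2 - 3*s + 1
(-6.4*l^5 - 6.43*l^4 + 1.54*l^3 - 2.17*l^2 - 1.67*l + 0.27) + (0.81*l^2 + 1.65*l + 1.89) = -6.4*l^5 - 6.43*l^4 + 1.54*l^3 - 1.36*l^2 - 0.02*l + 2.16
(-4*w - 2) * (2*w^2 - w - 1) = -8*w^3 + 6*w + 2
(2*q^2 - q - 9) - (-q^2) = 3*q^2 - q - 9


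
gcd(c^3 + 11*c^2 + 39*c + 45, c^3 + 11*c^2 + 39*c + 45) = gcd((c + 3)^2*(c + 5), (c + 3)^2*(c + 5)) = c^3 + 11*c^2 + 39*c + 45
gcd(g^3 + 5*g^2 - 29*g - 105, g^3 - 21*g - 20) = g - 5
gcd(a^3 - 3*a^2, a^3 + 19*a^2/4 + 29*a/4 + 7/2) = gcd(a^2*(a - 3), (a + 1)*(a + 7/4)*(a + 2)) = 1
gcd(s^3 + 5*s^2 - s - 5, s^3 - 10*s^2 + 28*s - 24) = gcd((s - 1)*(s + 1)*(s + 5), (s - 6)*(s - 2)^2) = 1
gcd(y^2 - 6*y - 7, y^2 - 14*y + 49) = y - 7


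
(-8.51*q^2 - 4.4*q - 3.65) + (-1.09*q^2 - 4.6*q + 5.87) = -9.6*q^2 - 9.0*q + 2.22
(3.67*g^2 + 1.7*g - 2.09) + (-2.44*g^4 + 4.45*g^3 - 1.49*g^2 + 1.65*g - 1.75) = -2.44*g^4 + 4.45*g^3 + 2.18*g^2 + 3.35*g - 3.84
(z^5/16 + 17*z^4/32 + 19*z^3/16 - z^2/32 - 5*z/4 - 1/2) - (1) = z^5/16 + 17*z^4/32 + 19*z^3/16 - z^2/32 - 5*z/4 - 3/2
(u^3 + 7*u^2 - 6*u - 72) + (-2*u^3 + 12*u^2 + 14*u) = -u^3 + 19*u^2 + 8*u - 72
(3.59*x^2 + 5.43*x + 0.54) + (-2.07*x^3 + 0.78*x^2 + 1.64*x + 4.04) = -2.07*x^3 + 4.37*x^2 + 7.07*x + 4.58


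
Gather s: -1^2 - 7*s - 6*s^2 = -6*s^2 - 7*s - 1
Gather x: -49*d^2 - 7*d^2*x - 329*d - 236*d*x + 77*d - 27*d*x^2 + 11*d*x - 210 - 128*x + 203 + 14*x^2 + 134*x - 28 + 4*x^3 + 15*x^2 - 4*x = -49*d^2 - 252*d + 4*x^3 + x^2*(29 - 27*d) + x*(-7*d^2 - 225*d + 2) - 35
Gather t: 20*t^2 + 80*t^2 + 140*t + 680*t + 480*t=100*t^2 + 1300*t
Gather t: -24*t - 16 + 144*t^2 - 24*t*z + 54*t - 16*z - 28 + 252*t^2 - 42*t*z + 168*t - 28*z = 396*t^2 + t*(198 - 66*z) - 44*z - 44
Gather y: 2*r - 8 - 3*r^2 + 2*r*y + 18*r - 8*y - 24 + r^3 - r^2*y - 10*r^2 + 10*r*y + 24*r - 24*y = r^3 - 13*r^2 + 44*r + y*(-r^2 + 12*r - 32) - 32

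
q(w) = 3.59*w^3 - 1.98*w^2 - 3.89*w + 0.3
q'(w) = 10.77*w^2 - 3.96*w - 3.89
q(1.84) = 8.80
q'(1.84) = 25.29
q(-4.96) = -467.18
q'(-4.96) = 280.71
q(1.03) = -1.88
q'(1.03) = 3.46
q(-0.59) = 1.17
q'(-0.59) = 2.20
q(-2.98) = -100.70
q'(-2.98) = 103.55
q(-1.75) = -18.20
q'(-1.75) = 36.02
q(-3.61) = -180.36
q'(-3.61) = 150.76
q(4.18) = 211.64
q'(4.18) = 167.73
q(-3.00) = -102.78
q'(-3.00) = 104.92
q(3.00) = 67.74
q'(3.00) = 81.16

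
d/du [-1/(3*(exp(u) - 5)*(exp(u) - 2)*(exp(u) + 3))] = ((exp(u) - 5)*(exp(u) - 2) + (exp(u) - 5)*(exp(u) + 3) + (exp(u) - 2)*(exp(u) + 3))*exp(u)/(3*(exp(u) - 5)^2*(exp(u) - 2)^2*(exp(u) + 3)^2)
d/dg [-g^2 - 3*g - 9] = -2*g - 3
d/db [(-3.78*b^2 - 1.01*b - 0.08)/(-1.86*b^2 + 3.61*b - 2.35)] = (-15.5244*b^2 + 17.4684*b + 2.6623)/(3.4596*b^4 - 13.4292*b^3 + 21.7741*b^2 - 16.967*b + 5.5225)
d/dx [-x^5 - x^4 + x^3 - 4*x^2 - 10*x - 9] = -5*x^4 - 4*x^3 + 3*x^2 - 8*x - 10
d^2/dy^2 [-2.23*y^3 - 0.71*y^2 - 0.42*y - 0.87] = -13.38*y - 1.42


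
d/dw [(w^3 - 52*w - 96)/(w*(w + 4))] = (w^4 + 8*w^3 + 52*w^2 + 192*w + 384)/(w^2*(w^2 + 8*w + 16))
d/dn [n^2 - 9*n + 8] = 2*n - 9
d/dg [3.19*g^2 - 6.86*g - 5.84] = 6.38*g - 6.86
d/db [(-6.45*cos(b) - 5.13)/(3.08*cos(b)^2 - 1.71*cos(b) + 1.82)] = (-19.866*cos(b)^2 - 31.6008*cos(b) + 20.5113)*sin(b)/(9.4864*cos(b)^4 - 10.5336*cos(b)^3 + 14.1353*cos(b)^2 - 6.2244*cos(b) + 3.3124)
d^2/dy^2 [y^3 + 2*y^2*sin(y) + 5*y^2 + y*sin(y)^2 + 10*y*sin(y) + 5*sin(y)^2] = -2*y^2*sin(y) - 10*y*sin(y) + 8*y*cos(y) + 2*y*cos(2*y) + 6*y + 4*sin(y) + 2*sin(2*y) + 20*cos(y) + 10*cos(2*y) + 10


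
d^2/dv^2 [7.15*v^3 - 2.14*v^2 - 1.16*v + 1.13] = 42.9*v - 4.28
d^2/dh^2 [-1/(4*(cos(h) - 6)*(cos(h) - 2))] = (2*sin(h)^4 - 9*sin(h)^2 + 63*cos(h) - 3*cos(3*h) - 45)/(2*(cos(h) - 6)^3*(cos(h) - 2)^3)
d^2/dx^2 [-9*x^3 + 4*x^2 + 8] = 8 - 54*x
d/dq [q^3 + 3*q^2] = 3*q*(q + 2)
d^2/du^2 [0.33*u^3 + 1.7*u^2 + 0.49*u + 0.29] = 1.98*u + 3.4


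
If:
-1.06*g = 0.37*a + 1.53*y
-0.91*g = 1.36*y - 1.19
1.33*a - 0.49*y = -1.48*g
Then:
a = -3.92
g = 3.12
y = -1.22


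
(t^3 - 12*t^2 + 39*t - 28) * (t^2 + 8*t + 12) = t^5 - 4*t^4 - 45*t^3 + 140*t^2 + 244*t - 336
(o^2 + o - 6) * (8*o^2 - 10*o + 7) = 8*o^4 - 2*o^3 - 51*o^2 + 67*o - 42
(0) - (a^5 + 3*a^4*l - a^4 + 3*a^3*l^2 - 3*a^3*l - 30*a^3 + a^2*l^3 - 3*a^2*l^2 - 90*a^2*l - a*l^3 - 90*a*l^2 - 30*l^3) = -a^5 - 3*a^4*l + a^4 - 3*a^3*l^2 + 3*a^3*l + 30*a^3 - a^2*l^3 + 3*a^2*l^2 + 90*a^2*l + a*l^3 + 90*a*l^2 + 30*l^3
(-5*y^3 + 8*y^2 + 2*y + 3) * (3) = -15*y^3 + 24*y^2 + 6*y + 9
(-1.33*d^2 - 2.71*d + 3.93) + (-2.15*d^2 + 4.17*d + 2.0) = -3.48*d^2 + 1.46*d + 5.93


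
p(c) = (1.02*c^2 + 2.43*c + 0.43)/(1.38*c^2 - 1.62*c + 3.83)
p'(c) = (1.62 - 2.76*c)*(1.02*c^2 + 2.43*c + 0.43)/(1.38*c^2 - 1.62*c + 3.83)^2 + (2.04*c + 2.43)/(1.38*c^2 - 1.62*c + 3.83)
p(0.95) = 1.03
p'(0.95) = 0.94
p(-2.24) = 0.01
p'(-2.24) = -0.14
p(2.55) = 1.53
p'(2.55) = -0.08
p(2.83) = 1.50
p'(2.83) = -0.11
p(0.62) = 0.69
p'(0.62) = 1.08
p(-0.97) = -0.14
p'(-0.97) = -0.03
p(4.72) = 1.29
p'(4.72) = -0.10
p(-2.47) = 0.04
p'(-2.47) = -0.14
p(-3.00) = 0.11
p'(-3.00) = -0.12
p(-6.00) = 0.36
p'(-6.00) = -0.05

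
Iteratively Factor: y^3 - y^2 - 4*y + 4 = (y - 1)*(y^2 - 4) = (y - 1)*(y + 2)*(y - 2)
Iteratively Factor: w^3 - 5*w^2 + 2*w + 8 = (w + 1)*(w^2 - 6*w + 8) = (w - 4)*(w + 1)*(w - 2)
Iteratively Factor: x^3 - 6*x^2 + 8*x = (x)*(x^2 - 6*x + 8) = x*(x - 4)*(x - 2)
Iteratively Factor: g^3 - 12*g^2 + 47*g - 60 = (g - 3)*(g^2 - 9*g + 20) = (g - 5)*(g - 3)*(g - 4)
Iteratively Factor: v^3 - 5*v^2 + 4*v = (v - 1)*(v^2 - 4*v) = (v - 4)*(v - 1)*(v)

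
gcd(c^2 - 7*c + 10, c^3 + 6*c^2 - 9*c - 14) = c - 2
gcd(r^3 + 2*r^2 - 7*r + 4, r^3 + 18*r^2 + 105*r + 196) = r + 4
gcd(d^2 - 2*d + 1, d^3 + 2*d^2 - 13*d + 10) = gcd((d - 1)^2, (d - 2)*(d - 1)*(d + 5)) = d - 1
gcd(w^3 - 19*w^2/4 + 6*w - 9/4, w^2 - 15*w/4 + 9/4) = w^2 - 15*w/4 + 9/4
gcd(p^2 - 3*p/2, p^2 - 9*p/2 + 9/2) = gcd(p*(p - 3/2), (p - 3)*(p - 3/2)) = p - 3/2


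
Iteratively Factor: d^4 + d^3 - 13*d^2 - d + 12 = (d + 1)*(d^3 - 13*d + 12) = (d - 3)*(d + 1)*(d^2 + 3*d - 4) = (d - 3)*(d + 1)*(d + 4)*(d - 1)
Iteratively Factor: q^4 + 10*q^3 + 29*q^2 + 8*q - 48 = (q - 1)*(q^3 + 11*q^2 + 40*q + 48) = (q - 1)*(q + 4)*(q^2 + 7*q + 12) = (q - 1)*(q + 4)^2*(q + 3)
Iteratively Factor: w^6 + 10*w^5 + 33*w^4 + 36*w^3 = (w + 4)*(w^5 + 6*w^4 + 9*w^3) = w*(w + 4)*(w^4 + 6*w^3 + 9*w^2) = w*(w + 3)*(w + 4)*(w^3 + 3*w^2) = w*(w + 3)^2*(w + 4)*(w^2) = w^2*(w + 3)^2*(w + 4)*(w)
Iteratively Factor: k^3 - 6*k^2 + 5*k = (k - 1)*(k^2 - 5*k) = (k - 5)*(k - 1)*(k)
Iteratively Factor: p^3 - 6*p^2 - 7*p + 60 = (p - 4)*(p^2 - 2*p - 15) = (p - 4)*(p + 3)*(p - 5)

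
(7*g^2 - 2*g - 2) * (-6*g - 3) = -42*g^3 - 9*g^2 + 18*g + 6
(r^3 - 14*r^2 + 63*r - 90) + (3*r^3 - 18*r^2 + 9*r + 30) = 4*r^3 - 32*r^2 + 72*r - 60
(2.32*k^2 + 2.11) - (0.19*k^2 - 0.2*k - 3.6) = 2.13*k^2 + 0.2*k + 5.71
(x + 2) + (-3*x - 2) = -2*x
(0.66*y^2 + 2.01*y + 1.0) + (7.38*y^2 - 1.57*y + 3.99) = 8.04*y^2 + 0.44*y + 4.99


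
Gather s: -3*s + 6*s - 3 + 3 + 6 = 3*s + 6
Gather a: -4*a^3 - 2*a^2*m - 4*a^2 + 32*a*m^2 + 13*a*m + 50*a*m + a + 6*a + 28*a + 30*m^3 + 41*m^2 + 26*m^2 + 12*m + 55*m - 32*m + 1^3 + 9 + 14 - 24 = -4*a^3 + a^2*(-2*m - 4) + a*(32*m^2 + 63*m + 35) + 30*m^3 + 67*m^2 + 35*m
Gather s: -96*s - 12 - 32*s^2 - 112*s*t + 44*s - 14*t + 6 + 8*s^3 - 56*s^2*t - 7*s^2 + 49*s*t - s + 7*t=8*s^3 + s^2*(-56*t - 39) + s*(-63*t - 53) - 7*t - 6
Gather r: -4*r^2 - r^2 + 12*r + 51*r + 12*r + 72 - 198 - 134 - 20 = -5*r^2 + 75*r - 280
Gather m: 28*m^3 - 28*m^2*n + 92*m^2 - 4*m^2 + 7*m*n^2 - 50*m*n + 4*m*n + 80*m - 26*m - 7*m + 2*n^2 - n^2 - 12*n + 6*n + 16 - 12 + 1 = 28*m^3 + m^2*(88 - 28*n) + m*(7*n^2 - 46*n + 47) + n^2 - 6*n + 5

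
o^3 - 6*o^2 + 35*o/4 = o*(o - 7/2)*(o - 5/2)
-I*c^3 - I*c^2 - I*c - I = (c - I)*(c + I)*(-I*c - I)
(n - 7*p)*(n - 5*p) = n^2 - 12*n*p + 35*p^2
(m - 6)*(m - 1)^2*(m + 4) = m^4 - 4*m^3 - 19*m^2 + 46*m - 24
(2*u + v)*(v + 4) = 2*u*v + 8*u + v^2 + 4*v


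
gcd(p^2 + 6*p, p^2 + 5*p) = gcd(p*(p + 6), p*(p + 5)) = p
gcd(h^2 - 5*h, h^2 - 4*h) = h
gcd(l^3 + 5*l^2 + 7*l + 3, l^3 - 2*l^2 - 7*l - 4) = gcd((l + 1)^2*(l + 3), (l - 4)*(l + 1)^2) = l^2 + 2*l + 1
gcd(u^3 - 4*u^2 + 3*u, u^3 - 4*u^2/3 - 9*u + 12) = u - 3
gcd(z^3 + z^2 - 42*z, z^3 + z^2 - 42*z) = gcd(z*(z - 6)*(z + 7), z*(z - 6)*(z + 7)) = z^3 + z^2 - 42*z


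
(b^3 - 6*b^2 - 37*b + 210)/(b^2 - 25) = (b^2 - b - 42)/(b + 5)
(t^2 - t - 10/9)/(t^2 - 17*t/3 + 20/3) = (t + 2/3)/(t - 4)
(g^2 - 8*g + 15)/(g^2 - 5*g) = (g - 3)/g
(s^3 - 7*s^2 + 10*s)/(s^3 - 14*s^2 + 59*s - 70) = s/(s - 7)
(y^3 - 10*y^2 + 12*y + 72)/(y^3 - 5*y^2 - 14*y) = (y^2 - 12*y + 36)/(y*(y - 7))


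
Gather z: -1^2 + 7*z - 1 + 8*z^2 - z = 8*z^2 + 6*z - 2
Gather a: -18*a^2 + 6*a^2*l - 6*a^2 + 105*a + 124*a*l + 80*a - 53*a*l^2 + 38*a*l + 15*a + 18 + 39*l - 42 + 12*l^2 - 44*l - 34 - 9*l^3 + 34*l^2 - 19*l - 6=a^2*(6*l - 24) + a*(-53*l^2 + 162*l + 200) - 9*l^3 + 46*l^2 - 24*l - 64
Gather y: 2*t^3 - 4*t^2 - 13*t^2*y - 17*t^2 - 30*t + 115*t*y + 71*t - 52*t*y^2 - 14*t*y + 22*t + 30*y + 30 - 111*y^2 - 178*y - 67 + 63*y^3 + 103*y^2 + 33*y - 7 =2*t^3 - 21*t^2 + 63*t + 63*y^3 + y^2*(-52*t - 8) + y*(-13*t^2 + 101*t - 115) - 44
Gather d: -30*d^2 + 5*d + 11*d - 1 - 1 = -30*d^2 + 16*d - 2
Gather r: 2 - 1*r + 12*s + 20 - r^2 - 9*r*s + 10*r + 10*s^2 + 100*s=-r^2 + r*(9 - 9*s) + 10*s^2 + 112*s + 22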